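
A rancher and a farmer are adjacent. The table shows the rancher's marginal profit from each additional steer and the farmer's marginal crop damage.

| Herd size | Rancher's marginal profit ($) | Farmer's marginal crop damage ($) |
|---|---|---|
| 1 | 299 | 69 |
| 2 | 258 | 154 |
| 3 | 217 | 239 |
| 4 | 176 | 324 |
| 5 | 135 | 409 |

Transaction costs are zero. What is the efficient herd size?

2

Bargaining reaches the level where marginal profit last exceeds marginal crop damage.
That holds through level 2 (258 ≥ 154) but not at 3 (217 < 239).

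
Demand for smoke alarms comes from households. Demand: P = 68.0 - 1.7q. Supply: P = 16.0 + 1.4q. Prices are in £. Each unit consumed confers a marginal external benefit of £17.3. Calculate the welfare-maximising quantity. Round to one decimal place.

Social marginal benefit = demand + MEB = 85.3 - 1.7q.
Set SMB = MC: 85.3 - 1.7q = 16.0 + 1.4q → q* = 22.3548.

q* = 22.4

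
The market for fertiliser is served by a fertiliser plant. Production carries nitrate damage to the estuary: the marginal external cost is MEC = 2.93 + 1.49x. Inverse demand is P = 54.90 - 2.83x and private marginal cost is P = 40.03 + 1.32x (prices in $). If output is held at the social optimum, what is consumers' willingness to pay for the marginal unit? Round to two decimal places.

Social marginal cost = private MC + MEC = 42.96 + 2.81x.
Set SMC = demand: 42.96 + 2.81x = 54.90 - 2.83x → x* = 2.1170.
Consumer price on the demand curve at x*: 54.90 − 2.83×2.1170 = 48.9089.

P = $48.91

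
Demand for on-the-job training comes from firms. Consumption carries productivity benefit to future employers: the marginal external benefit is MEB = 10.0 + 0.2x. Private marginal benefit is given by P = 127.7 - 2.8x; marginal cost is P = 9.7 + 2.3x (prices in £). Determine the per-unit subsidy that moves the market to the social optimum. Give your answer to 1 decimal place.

Social marginal benefit = demand + MEB = 137.7 - 2.6x.
Set SMB = MC: 137.7 - 2.6x = 9.7 + 2.3x → x* = 26.1224.
The Pigouvian subsidy equals MEB at x*: 10.0 + 0.2×26.1224 = 15.2245.

subsidy = £15.2 per unit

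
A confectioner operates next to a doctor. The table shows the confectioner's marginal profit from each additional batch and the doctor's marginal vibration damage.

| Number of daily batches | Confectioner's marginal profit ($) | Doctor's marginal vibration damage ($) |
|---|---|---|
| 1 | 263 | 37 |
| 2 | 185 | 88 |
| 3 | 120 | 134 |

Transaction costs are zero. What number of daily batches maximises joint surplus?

2

Bargaining reaches the level where marginal profit last exceeds marginal vibration damage.
That holds through level 2 (185 ≥ 88) but not at 3 (120 < 134).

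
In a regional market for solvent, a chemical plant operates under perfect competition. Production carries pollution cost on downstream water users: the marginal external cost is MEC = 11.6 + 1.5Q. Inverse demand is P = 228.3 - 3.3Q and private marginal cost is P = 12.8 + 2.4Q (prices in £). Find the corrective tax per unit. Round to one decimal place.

Social marginal cost = private MC + MEC = 24.4 + 3.9Q.
Set SMC = demand: 24.4 + 3.9Q = 228.3 - 3.3Q → Q* = 28.3194.
The Pigouvian tax equals MEC at Q*: 11.6 + 1.5×28.3194 = 54.0791.

tax = £54.1 per unit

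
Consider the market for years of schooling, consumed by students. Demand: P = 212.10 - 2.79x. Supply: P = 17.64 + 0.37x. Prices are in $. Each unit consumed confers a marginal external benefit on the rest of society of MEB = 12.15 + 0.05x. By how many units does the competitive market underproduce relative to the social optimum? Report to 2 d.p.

Market equilibrium (private): 17.64 + 0.37x = 212.10 - 2.79x → x_m = 61.5380.
Social marginal benefit = demand + MEB = 224.25 - 2.74x.
Set SMB = MC: 224.25 - 2.74x = 17.64 + 0.37x → x* = 66.4341.
Gap = |61.5380 − 66.4341| = 4.8961.

4.90 units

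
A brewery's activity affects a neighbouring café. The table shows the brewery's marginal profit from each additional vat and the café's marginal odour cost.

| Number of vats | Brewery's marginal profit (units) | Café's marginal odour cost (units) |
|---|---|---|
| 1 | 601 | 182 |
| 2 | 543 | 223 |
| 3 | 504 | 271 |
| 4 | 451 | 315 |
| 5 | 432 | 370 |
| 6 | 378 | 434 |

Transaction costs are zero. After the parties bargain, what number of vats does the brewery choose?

5

Bargaining reaches the level where marginal profit last exceeds marginal odour cost.
That holds through level 5 (432 ≥ 370) but not at 6 (378 < 434).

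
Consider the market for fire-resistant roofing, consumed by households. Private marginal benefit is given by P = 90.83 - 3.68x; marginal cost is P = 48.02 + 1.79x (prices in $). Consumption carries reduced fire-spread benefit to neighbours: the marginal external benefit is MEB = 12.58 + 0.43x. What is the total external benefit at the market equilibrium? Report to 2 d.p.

$111.62

Market equilibrium (private): 48.02 + 1.79x = 90.83 - 3.68x → x_m = 7.8263.
Total external benefit = ∫₀^{x_m} (12.58 + 0.43x) dx = 12.58×7.8263 + ½×0.43×7.8263² = 111.6238.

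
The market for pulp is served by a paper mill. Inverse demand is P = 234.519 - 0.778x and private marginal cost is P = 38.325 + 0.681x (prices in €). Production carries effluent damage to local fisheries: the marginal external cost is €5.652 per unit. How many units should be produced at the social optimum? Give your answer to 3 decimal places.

x* = 130.598

Social marginal cost = private MC + MEC = 43.977 + 0.681x.
Set SMC = demand: 43.977 + 0.681x = 234.519 - 0.778x → x* = 130.5977.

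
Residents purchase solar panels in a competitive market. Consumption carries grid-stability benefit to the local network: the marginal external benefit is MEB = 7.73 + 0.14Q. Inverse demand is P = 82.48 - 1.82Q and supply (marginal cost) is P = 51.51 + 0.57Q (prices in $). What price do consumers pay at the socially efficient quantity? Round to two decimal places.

P = $51.18

Social marginal benefit = demand + MEB = 90.21 - 1.68Q.
Set SMB = MC: 90.21 - 1.68Q = 51.51 + 0.57Q → Q* = 17.2000.
Consumer price on the demand curve at Q*: 82.48 − 1.82×17.2000 = 51.1760.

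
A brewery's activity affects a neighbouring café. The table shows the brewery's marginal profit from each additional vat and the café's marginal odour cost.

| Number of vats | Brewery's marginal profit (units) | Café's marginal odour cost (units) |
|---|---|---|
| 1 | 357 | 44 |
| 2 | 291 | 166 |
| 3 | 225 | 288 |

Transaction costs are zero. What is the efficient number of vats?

Bargaining reaches the level where marginal profit last exceeds marginal odour cost.
That holds through level 2 (291 ≥ 166) but not at 3 (225 < 288).

2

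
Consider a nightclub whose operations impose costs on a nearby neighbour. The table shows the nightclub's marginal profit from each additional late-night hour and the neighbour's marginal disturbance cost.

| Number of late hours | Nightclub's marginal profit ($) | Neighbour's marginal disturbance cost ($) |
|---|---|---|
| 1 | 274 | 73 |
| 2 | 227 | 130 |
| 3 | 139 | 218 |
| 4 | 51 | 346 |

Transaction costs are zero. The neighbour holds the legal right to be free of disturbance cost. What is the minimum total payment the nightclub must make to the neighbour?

$203

Efficient level: marginal profit ≥ marginal disturbance cost through level 2, so k* = 2.
With the neighbour holding the right, the nightclub must at least compensate total damage at k*: 73 + 130 = 203.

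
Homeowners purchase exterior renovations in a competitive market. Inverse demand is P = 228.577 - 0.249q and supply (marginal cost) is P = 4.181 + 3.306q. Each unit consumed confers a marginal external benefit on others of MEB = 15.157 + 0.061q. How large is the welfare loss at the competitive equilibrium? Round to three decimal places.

DWL = 51.700

Market equilibrium (private): 4.181 + 3.306q = 228.577 - 0.249q → q_m = 63.1212.
Social marginal benefit = demand + MEB = 243.734 - 0.188q.
Set SMB = MC: 243.734 - 0.188q = 4.181 + 3.306q → q* = 68.5612.
Between q* and q_m the wedge SMB − MC runs linearly from 0 to MEB(q_m), so the loss is a triangle.
DWL = ½ × 5.4400 × 19.0074 = 51.7001.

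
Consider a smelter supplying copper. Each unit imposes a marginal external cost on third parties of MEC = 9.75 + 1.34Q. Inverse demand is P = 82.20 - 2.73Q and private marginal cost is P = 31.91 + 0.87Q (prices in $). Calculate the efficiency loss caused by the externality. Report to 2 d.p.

DWL = $82.03

Market equilibrium (private): 31.91 + 0.87Q = 82.20 - 2.73Q → Q_m = 13.9694.
Social marginal cost = private MC + MEC = 41.66 + 2.21Q.
Set SMC = demand: 41.66 + 2.21Q = 82.20 - 2.73Q → Q* = 8.2065.
Between Q* and Q_m the wedge SMC − demand runs linearly from 0 to MEC(Q_m), so the loss is a triangle.
DWL = ½ × 5.7629 × 28.4691 = 82.0323.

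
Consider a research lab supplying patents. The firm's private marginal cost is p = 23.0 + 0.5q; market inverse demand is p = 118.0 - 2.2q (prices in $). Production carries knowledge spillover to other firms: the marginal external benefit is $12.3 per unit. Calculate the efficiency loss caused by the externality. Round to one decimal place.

Market equilibrium (private): 23.0 + 0.5q = 118.0 - 2.2q → q_m = 35.1852.
Social marginal cost = private MC − MEB = 10.7 + 0.5q.
Set SMC = demand: 10.7 + 0.5q = 118.0 - 2.2q → q* = 39.7407.
The loss is the area between SMC and demand from q* to q_m; with linear curves that's a triangle of height MEB(q_m).
DWL = ½ × 4.5555 × 12.3000 = 28.0163.

DWL = $28.0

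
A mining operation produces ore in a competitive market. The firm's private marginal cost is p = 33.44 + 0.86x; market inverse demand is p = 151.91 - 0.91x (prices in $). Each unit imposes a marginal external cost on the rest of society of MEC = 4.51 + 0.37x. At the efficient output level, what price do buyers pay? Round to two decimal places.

Social marginal cost = private MC + MEC = 37.95 + 1.23x.
Set SMC = demand: 37.95 + 1.23x = 151.91 - 0.91x → x* = 53.2523.
Consumer price on the demand curve at x*: 151.91 − 0.91×53.2523 = 103.4504.

P = $103.45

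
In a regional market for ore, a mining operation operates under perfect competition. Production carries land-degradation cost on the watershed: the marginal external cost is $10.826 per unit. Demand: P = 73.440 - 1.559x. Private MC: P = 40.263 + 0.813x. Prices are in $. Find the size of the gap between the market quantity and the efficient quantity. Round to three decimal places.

Market equilibrium (private): 40.263 + 0.813x = 73.440 - 1.559x → x_m = 13.9869.
Social marginal cost = private MC + MEC = 51.089 + 0.813x.
Set SMC = demand: 51.089 + 0.813x = 73.440 - 1.559x → x* = 9.4228.
Gap = |13.9869 − 9.4228| = 4.5641.

4.564 units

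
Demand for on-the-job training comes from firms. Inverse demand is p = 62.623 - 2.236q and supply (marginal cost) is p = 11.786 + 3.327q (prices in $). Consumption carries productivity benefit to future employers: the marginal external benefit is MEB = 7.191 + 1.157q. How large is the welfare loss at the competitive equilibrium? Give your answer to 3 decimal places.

Market equilibrium (private): 11.786 + 3.327q = 62.623 - 2.236q → q_m = 9.1384.
Social marginal benefit = demand + MEB = 69.814 - 1.079q.
Set SMB = MC: 69.814 - 1.079q = 11.786 + 3.327q → q* = 13.1702.
Between q* and q_m the wedge SMB − MC runs linearly from 0 to MEB(q_m), so the loss is a triangle.
DWL = ½ × 4.0318 × 17.7641 = 35.8106.

DWL = $35.811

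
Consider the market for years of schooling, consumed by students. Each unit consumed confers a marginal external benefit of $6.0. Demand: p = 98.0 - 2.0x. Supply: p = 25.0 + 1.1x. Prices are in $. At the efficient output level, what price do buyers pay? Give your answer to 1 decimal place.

Social marginal benefit = demand + MEB = 104.0 - 2.0x.
Set SMB = MC: 104.0 - 2.0x = 25.0 + 1.1x → x* = 25.4839.
Consumer price on the demand curve at x*: 98.0 − 2.0×25.4839 = 47.0322.

P = $47.0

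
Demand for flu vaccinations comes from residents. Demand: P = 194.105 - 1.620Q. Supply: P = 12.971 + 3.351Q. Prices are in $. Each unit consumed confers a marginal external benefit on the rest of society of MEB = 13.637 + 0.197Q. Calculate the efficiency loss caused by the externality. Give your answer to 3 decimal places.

Market equilibrium (private): 12.971 + 3.351Q = 194.105 - 1.620Q → Q_m = 36.4381.
Social marginal benefit = demand + MEB = 207.742 - 1.423Q.
Set SMB = MC: 207.742 - 1.423Q = 12.971 + 3.351Q → Q* = 40.7983.
The loss is the area between SMB and MC from Q* to Q_m; with linear curves that's a triangle of height MEB(Q_m).
DWL = ½ × 4.3602 × 20.8153 = 45.3794.

DWL = $45.379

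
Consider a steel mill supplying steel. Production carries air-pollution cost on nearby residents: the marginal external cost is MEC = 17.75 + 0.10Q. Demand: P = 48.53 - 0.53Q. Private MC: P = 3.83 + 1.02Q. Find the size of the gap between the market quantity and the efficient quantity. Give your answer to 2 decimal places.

Market equilibrium (private): 3.83 + 1.02Q = 48.53 - 0.53Q → Q_m = 28.8387.
Social marginal cost = private MC + MEC = 21.58 + 1.12Q.
Set SMC = demand: 21.58 + 1.12Q = 48.53 - 0.53Q → Q* = 16.3333.
Gap = |28.8387 − 16.3333| = 12.5054.

12.51 units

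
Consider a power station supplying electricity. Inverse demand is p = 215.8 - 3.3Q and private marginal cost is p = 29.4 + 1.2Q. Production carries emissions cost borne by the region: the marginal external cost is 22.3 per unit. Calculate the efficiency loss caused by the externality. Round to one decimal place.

Market equilibrium (private): 29.4 + 1.2Q = 215.8 - 3.3Q → Q_m = 41.4222.
Social marginal cost = private MC + MEC = 51.7 + 1.2Q.
Set SMC = demand: 51.7 + 1.2Q = 215.8 - 3.3Q → Q* = 36.4667.
Height of the DWL triangle at Q_m is SMC(Q_m) − demand(Q_m) = MEC(Q_m) = 22.3000.
DWL = ½ × 4.9555 × 22.3000 = 55.2538.

DWL = 55.3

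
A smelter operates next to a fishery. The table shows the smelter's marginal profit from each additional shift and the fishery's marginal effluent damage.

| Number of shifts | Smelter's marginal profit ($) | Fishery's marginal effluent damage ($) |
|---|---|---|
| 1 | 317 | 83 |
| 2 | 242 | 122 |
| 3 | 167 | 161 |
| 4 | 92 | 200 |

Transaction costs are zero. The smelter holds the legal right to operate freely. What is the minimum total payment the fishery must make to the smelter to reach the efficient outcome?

Left alone the smelter would choose level 4 (marginal profit stays positive).
Efficient level: k* = 3 (marginal profit ≥ marginal effluent damage through 3).
The fishery must at least cover the smelter's forgone profit from cutting 4→3: 92 = 92.

$92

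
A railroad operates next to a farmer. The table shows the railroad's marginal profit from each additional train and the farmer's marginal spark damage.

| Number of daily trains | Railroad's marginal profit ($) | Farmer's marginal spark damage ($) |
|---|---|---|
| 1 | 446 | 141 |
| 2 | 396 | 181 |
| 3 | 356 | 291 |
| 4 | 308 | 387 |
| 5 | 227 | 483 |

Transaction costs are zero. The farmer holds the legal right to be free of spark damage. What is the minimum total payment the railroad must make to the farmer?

Efficient level: marginal profit ≥ marginal spark damage through level 3, so k* = 3.
With the farmer holding the right, the railroad must at least compensate total damage at k*: 141 + 181 + 291 = 613.

$613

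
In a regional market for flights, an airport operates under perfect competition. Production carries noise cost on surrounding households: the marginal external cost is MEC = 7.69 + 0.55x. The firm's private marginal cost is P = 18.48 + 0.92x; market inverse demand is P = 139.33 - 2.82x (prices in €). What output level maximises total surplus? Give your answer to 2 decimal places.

Social marginal cost = private MC + MEC = 26.17 + 1.47x.
Set SMC = demand: 26.17 + 1.47x = 139.33 - 2.82x → x* = 26.3776.

x* = 26.38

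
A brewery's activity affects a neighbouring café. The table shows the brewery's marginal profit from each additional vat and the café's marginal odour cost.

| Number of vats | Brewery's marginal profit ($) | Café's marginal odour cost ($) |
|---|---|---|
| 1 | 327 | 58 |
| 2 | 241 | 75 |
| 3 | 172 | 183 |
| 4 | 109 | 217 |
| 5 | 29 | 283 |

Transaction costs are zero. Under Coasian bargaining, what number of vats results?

2

Bargaining reaches the level where marginal profit last exceeds marginal odour cost.
That holds through level 2 (241 ≥ 75) but not at 3 (172 < 183).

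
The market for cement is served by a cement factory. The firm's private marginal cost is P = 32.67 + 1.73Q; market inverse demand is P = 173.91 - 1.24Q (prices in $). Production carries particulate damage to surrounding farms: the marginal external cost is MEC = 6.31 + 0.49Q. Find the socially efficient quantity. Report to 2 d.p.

Q* = 39.00

Social marginal cost = private MC + MEC = 38.98 + 2.22Q.
Set SMC = demand: 38.98 + 2.22Q = 173.91 - 1.24Q → Q* = 38.9971.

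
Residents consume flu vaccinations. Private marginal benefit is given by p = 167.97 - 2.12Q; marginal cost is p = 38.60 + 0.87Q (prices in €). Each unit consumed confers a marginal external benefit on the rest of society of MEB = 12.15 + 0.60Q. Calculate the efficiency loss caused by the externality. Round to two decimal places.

DWL = €303.85

Market equilibrium (private): 38.60 + 0.87Q = 167.97 - 2.12Q → Q_m = 43.2676.
Social marginal benefit = demand + MEB = 180.12 - 1.52Q.
Set SMB = MC: 180.12 - 1.52Q = 38.60 + 0.87Q → Q* = 59.2134.
Between Q* and Q_m the wedge SMB − MC runs linearly from 0 to MEB(Q_m), so the loss is a triangle.
DWL = ½ × 15.9458 × 38.1105 = 303.8512.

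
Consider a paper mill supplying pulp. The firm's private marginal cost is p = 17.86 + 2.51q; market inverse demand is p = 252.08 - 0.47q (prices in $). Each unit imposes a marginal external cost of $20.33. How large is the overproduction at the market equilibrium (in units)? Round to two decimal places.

6.82 units

Market equilibrium (private): 17.86 + 2.51q = 252.08 - 0.47q → q_m = 78.5973.
Social marginal cost = private MC + MEC = 38.19 + 2.51q.
Set SMC = demand: 38.19 + 2.51q = 252.08 - 0.47q → q* = 71.7752.
Gap = |78.5973 − 71.7752| = 6.8221.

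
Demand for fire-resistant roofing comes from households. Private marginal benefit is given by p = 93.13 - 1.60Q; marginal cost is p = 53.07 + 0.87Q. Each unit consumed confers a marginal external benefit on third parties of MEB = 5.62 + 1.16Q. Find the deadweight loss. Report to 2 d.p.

DWL = 227.86

Market equilibrium (private): 53.07 + 0.87Q = 93.13 - 1.60Q → Q_m = 16.2186.
Social marginal benefit = demand + MEB = 98.75 - 0.44Q.
Set SMB = MC: 98.75 - 0.44Q = 53.07 + 0.87Q → Q* = 34.8702.
Height of the DWL triangle at Q_m is SMB(Q_m) − MC(Q_m) = MEB(Q_m) = 24.4336.
DWL = ½ × 18.6516 × 24.4336 = 227.8629.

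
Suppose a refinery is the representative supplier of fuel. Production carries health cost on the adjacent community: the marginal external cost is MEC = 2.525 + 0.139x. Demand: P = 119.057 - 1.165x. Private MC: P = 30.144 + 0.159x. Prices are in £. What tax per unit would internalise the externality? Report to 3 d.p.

tax = £10.733 per unit

Social marginal cost = private MC + MEC = 32.669 + 0.298x.
Set SMC = demand: 32.669 + 0.298x = 119.057 - 1.165x → x* = 59.0485.
The Pigouvian tax equals MEC at x*: 2.525 + 0.139×59.0485 = 10.7327.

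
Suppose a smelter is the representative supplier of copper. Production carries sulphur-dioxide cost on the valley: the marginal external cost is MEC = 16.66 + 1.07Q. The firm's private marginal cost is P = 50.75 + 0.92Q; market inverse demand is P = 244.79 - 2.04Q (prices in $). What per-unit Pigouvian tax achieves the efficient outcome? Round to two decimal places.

Social marginal cost = private MC + MEC = 67.41 + 1.99Q.
Set SMC = demand: 67.41 + 1.99Q = 244.79 - 2.04Q → Q* = 44.0149.
The Pigouvian tax equals MEC at Q*: 16.66 + 1.07×44.0149 = 63.7559.

tax = $63.76 per unit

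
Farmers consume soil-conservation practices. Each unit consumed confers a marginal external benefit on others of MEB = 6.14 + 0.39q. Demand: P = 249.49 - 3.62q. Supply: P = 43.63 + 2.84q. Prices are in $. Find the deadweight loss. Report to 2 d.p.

DWL = $28.40

Market equilibrium (private): 43.63 + 2.84q = 249.49 - 3.62q → q_m = 31.8669.
Social marginal benefit = demand + MEB = 255.63 - 3.23q.
Set SMB = MC: 255.63 - 3.23q = 43.63 + 2.84q → q* = 34.9259.
Height of the DWL triangle at q_m is SMB(q_m) − MC(q_m) = MEB(q_m) = 18.5681.
DWL = ½ × 3.0590 × 18.5681 = 28.3999.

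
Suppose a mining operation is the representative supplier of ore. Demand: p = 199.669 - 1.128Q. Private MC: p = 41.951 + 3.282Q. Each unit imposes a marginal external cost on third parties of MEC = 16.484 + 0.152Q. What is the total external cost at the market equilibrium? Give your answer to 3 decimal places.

686.736

Market equilibrium (private): 41.951 + 3.282Q = 199.669 - 1.128Q → Q_m = 35.7637.
Total external cost = ∫₀^{Q_m} (16.484 + 0.152Q) dQ = 16.484×35.7637 + ½×0.152×35.7637² = 686.7360.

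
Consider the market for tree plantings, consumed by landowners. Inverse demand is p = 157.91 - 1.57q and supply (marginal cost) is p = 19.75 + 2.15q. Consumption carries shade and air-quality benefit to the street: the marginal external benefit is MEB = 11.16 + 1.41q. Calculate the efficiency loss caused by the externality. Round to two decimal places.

DWL = 873.53

Market equilibrium (private): 19.75 + 2.15q = 157.91 - 1.57q → q_m = 37.1398.
Social marginal benefit = demand + MEB = 169.07 - 0.16q.
Set SMB = MC: 169.07 - 0.16q = 19.75 + 2.15q → q* = 64.6407.
The welfare-loss triangle has base |q_m − q*| and height MEB(q_m) (the vertical gap between SMB and MC is zero at q* and MEB at q_m).
DWL = ½ × 27.5009 × 63.5271 = 873.5262.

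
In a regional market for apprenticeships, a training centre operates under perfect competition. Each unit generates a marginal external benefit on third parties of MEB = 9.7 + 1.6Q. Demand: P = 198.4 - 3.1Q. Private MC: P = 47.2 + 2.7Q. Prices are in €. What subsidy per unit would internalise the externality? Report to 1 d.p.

subsidy = €71.0 per unit

Social marginal cost = private MC − MEB = 37.5 + 1.1Q.
Set SMC = demand: 37.5 + 1.1Q = 198.4 - 3.1Q → Q* = 38.3095.
The Pigouvian subsidy equals MEB at Q*: 9.7 + 1.6×38.3095 = 70.9952.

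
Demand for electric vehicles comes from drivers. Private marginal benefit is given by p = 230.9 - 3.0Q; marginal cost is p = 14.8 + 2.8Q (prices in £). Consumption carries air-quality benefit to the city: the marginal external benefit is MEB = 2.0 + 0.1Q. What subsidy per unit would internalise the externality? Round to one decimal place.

Social marginal benefit = demand + MEB = 232.9 - 2.9Q.
Set SMB = MC: 232.9 - 2.9Q = 14.8 + 2.8Q → Q* = 38.2632.
The Pigouvian subsidy equals MEB at Q*: 2.0 + 0.1×38.2632 = 5.8263.

subsidy = £5.8 per unit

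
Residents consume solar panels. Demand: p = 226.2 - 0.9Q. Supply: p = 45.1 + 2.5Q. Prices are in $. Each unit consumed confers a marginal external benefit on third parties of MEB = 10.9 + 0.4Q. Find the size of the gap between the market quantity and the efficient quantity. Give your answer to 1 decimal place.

Market equilibrium (private): 45.1 + 2.5Q = 226.2 - 0.9Q → Q_m = 53.2647.
Social marginal benefit = demand + MEB = 237.1 - 0.5Q.
Set SMB = MC: 237.1 - 0.5Q = 45.1 + 2.5Q → Q* = 64.0000.
Gap = |53.2647 − 64.0000| = 10.7353.

10.7 units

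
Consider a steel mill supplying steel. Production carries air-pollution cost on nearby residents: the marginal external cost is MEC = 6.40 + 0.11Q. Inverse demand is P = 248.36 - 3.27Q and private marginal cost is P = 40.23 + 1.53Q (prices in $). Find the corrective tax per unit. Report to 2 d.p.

tax = $10.92 per unit

Social marginal cost = private MC + MEC = 46.63 + 1.64Q.
Set SMC = demand: 46.63 + 1.64Q = 248.36 - 3.27Q → Q* = 41.0855.
The Pigouvian tax equals MEC at Q*: 6.40 + 0.11×41.0855 = 10.9194.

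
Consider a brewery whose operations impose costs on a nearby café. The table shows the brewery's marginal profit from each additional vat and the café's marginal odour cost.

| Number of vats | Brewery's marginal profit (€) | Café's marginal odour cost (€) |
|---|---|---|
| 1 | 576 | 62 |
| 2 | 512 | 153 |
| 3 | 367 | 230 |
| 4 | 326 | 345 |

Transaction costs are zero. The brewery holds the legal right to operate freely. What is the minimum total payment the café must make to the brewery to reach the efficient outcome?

Left alone the brewery would choose level 4 (marginal profit stays positive).
Efficient level: k* = 3 (marginal profit ≥ marginal odour cost through 3).
The café must at least cover the brewery's forgone profit from cutting 4→3: 326 = 326.

€326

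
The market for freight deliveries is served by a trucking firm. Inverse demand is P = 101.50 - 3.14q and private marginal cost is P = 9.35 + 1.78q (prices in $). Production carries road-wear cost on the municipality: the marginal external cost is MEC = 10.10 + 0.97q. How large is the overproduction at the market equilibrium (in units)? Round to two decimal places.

Market equilibrium (private): 9.35 + 1.78q = 101.50 - 3.14q → q_m = 18.7297.
Social marginal cost = private MC + MEC = 19.45 + 2.75q.
Set SMC = demand: 19.45 + 2.75q = 101.50 - 3.14q → q* = 13.9304.
Gap = |18.7297 − 13.9304| = 4.7993.

4.80 units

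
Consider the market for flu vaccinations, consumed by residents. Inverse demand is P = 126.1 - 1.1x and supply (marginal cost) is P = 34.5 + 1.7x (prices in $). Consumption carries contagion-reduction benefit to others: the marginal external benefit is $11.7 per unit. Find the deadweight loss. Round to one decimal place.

DWL = $24.4

Market equilibrium (private): 34.5 + 1.7x = 126.1 - 1.1x → x_m = 32.7143.
Social marginal benefit = demand + MEB = 137.8 - 1.1x.
Set SMB = MC: 137.8 - 1.1x = 34.5 + 1.7x → x* = 36.8929.
Between x* and x_m the wedge SMB − MC runs linearly from 0 to MEB(x_m), so the loss is a triangle.
DWL = ½ × 4.1786 × 11.7000 = 24.4448.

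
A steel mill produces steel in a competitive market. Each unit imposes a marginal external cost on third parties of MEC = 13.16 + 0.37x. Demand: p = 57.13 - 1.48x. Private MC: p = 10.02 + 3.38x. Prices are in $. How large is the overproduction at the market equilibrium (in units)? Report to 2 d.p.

3.20 units

Market equilibrium (private): 10.02 + 3.38x = 57.13 - 1.48x → x_m = 9.6934.
Social marginal cost = private MC + MEC = 23.18 + 3.75x.
Set SMC = demand: 23.18 + 3.75x = 57.13 - 1.48x → x* = 6.4914.
Gap = |9.6934 − 6.4914| = 3.2020.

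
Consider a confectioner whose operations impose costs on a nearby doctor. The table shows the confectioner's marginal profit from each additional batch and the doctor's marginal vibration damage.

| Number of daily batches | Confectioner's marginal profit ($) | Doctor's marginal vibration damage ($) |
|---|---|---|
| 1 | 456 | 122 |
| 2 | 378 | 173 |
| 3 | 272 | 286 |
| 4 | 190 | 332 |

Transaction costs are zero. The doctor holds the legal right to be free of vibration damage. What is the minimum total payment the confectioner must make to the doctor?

Efficient level: marginal profit ≥ marginal vibration damage through level 2, so k* = 2.
With the doctor holding the right, the confectioner must at least compensate total damage at k*: 122 + 173 = 295.

$295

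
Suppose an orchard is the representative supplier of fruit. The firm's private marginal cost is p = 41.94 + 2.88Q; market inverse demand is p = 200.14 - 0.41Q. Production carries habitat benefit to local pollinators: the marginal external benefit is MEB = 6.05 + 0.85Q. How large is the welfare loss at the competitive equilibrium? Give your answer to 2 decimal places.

DWL = 451.17

Market equilibrium (private): 41.94 + 2.88Q = 200.14 - 0.41Q → Q_m = 48.0851.
Social marginal cost = private MC − MEB = 35.89 + 2.03Q.
Set SMC = demand: 35.89 + 2.03Q = 200.14 - 0.41Q → Q* = 67.3156.
Between Q* and Q_m the wedge demand − SMC runs linearly from 0 to MEB(Q_m), so the loss is a triangle.
DWL = ½ × 19.2305 × 46.9223 = 451.1696.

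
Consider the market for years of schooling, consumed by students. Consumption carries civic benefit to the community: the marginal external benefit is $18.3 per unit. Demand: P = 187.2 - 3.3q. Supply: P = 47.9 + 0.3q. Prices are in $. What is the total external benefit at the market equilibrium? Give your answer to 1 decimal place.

$708.1

Market equilibrium (private): 47.9 + 0.3q = 187.2 - 3.3q → q_m = 38.6944.
Total external benefit = MEB × q_m = 18.3 × 38.6944 = 708.1075.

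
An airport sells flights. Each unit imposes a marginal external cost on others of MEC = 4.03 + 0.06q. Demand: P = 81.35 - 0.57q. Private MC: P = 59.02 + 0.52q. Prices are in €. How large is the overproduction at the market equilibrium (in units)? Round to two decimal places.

4.57 units

Market equilibrium (private): 59.02 + 0.52q = 81.35 - 0.57q → q_m = 20.4862.
Social marginal cost = private MC + MEC = 63.05 + 0.58q.
Set SMC = demand: 63.05 + 0.58q = 81.35 - 0.57q → q* = 15.9130.
Gap = |20.4862 − 15.9130| = 4.5732.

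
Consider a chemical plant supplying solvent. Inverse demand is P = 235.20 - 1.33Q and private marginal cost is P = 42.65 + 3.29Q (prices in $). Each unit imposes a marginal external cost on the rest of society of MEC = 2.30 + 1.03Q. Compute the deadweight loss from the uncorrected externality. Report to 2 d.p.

Market equilibrium (private): 42.65 + 3.29Q = 235.20 - 1.33Q → Q_m = 41.6775.
Social marginal cost = private MC + MEC = 44.95 + 4.32Q.
Set SMC = demand: 44.95 + 4.32Q = 235.20 - 1.33Q → Q* = 33.6726.
Height of the DWL triangle at Q_m is SMC(Q_m) − demand(Q_m) = MEC(Q_m) = 45.2278.
DWL = ½ × 8.0049 × 45.2278 = 181.0220.

DWL = $181.02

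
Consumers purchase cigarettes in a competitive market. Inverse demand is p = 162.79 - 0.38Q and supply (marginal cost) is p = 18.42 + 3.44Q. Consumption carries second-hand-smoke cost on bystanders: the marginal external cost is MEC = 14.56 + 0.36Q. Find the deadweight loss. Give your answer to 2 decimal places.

DWL = 94.89

Market equilibrium (private): 18.42 + 3.44Q = 162.79 - 0.38Q → Q_m = 37.7932.
Social marginal benefit = demand − MEC = 148.23 - 0.74Q.
Set SMB = MC: 148.23 - 0.74Q = 18.42 + 3.44Q → Q* = 31.0550.
Between Q* and Q_m the wedge MC − SMB runs linearly from 0 to MEC(Q_m), so the loss is a triangle.
DWL = ½ × 6.7382 × 28.1655 = 94.8924.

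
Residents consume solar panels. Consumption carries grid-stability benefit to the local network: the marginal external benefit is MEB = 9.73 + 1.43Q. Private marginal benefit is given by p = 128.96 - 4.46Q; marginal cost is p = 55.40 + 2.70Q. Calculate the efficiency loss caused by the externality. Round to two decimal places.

DWL = 52.04

Market equilibrium (private): 55.40 + 2.70Q = 128.96 - 4.46Q → Q_m = 10.2737.
Social marginal benefit = demand + MEB = 138.69 - 3.03Q.
Set SMB = MC: 138.69 - 3.03Q = 55.40 + 2.70Q → Q* = 14.5358.
Between Q* and Q_m the wedge SMB − MC runs linearly from 0 to MEB(Q_m), so the loss is a triangle.
DWL = ½ × 4.2621 × 24.4215 = 52.0434.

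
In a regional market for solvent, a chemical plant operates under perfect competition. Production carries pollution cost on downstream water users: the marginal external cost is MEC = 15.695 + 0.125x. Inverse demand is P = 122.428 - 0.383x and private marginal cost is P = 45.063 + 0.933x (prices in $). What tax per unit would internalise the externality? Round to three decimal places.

tax = $21.045 per unit

Social marginal cost = private MC + MEC = 60.758 + 1.058x.
Set SMC = demand: 60.758 + 1.058x = 122.428 - 0.383x → x* = 42.7967.
The Pigouvian tax equals MEC at x*: 15.695 + 0.125×42.7967 = 21.0446.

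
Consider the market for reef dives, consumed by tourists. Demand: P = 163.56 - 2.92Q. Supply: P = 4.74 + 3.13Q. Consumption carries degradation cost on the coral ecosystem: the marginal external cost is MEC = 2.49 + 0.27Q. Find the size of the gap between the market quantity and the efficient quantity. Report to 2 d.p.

1.52 units

Market equilibrium (private): 4.74 + 3.13Q = 163.56 - 2.92Q → Q_m = 26.2512.
Social marginal benefit = demand − MEC = 161.07 - 3.19Q.
Set SMB = MC: 161.07 - 3.19Q = 4.74 + 3.13Q → Q* = 24.7358.
Gap = |26.2512 − 24.7358| = 1.5154.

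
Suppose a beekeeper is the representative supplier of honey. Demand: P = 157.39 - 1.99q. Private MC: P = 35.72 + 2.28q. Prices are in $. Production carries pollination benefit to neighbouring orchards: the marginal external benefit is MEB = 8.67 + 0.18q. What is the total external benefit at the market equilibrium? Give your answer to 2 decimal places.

Market equilibrium (private): 35.72 + 2.28q = 157.39 - 1.99q → q_m = 28.4941.
Total external benefit = ∫₀^{q_m} (8.67 + 0.18q) dq = 8.67×28.4941 + ½×0.18×28.4941² = 320.1161.

$320.12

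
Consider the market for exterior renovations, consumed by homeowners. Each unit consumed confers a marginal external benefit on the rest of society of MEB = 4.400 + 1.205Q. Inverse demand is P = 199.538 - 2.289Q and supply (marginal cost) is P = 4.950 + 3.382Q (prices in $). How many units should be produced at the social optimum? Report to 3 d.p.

Social marginal benefit = demand + MEB = 203.938 - 1.084Q.
Set SMB = MC: 203.938 - 1.084Q = 4.950 + 3.382Q → Q* = 44.5562.

Q* = 44.556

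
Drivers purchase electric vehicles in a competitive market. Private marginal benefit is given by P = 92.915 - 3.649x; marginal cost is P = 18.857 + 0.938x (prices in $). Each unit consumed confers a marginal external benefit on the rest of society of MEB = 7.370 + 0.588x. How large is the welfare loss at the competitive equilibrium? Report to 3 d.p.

Market equilibrium (private): 18.857 + 0.938x = 92.915 - 3.649x → x_m = 16.1452.
Social marginal benefit = demand + MEB = 100.285 - 3.061x.
Set SMB = MC: 100.285 - 3.061x = 18.857 + 0.938x → x* = 20.3621.
Height of the DWL triangle at x_m is SMB(x_m) − MC(x_m) = MEB(x_m) = 16.8634.
DWL = ½ × 4.2169 × 16.8634 = 35.5556.

DWL = $35.556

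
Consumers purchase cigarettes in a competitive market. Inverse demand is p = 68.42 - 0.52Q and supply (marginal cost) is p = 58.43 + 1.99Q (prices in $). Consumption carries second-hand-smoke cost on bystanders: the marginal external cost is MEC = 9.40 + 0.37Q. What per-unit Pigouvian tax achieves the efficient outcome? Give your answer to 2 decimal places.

Social marginal benefit = demand − MEC = 59.02 - 0.89Q.
Set SMB = MC: 59.02 - 0.89Q = 58.43 + 1.99Q → Q* = 0.2049.
The Pigouvian tax equals MEC at Q*: 9.40 + 0.37×0.2049 = 9.4758.

tax = $9.48 per unit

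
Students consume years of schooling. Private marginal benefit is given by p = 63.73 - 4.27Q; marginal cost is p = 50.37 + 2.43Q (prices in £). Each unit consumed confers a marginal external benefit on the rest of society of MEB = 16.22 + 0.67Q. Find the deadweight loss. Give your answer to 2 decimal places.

Market equilibrium (private): 50.37 + 2.43Q = 63.73 - 4.27Q → Q_m = 1.9940.
Social marginal benefit = demand + MEB = 79.95 - 3.60Q.
Set SMB = MC: 79.95 - 3.60Q = 50.37 + 2.43Q → Q* = 4.9055.
Height of the DWL triangle at Q_m is SMB(Q_m) − MC(Q_m) = MEB(Q_m) = 17.5560.
DWL = ½ × 2.9115 × 17.5560 = 25.5571.

DWL = £25.56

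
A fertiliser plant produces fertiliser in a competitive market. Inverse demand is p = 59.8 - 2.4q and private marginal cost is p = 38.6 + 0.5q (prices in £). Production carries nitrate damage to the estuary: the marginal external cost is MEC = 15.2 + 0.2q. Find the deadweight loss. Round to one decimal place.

DWL = £44.8

Market equilibrium (private): 38.6 + 0.5q = 59.8 - 2.4q → q_m = 7.3103.
Social marginal cost = private MC + MEC = 53.8 + 0.7q.
Set SMC = demand: 53.8 + 0.7q = 59.8 - 2.4q → q* = 1.9355.
The loss is the area between SMC and demand from q* to q_m; with linear curves that's a triangle of height MEC(q_m).
DWL = ½ × 5.3748 × 16.6621 = 44.7777.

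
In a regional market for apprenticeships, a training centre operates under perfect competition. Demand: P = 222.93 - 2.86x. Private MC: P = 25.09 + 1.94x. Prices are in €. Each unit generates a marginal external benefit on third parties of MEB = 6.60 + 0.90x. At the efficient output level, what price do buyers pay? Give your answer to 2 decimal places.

P = €73.01

Social marginal cost = private MC − MEB = 18.49 + 1.04x.
Set SMC = demand: 18.49 + 1.04x = 222.93 - 2.86x → x* = 52.4205.
Consumer price on the demand curve at x*: 222.93 − 2.86×52.4205 = 73.0074.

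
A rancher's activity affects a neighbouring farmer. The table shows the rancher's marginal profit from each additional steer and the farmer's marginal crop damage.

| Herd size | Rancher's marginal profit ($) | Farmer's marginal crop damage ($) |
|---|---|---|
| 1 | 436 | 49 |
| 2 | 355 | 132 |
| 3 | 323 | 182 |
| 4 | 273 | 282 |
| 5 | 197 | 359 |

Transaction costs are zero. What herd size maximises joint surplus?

3

Bargaining reaches the level where marginal profit last exceeds marginal crop damage.
That holds through level 3 (323 ≥ 182) but not at 4 (273 < 282).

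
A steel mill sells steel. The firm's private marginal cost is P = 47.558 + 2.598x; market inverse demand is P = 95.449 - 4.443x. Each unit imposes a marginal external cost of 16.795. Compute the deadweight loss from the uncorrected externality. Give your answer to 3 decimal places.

DWL = 20.031

Market equilibrium (private): 47.558 + 2.598x = 95.449 - 4.443x → x_m = 6.8017.
Social marginal cost = private MC + MEC = 64.353 + 2.598x.
Set SMC = demand: 64.353 + 2.598x = 95.449 - 4.443x → x* = 4.4164.
The loss is the area between SMC and demand from x* to x_m; with linear curves that's a triangle of height MEC(x_m).
DWL = ½ × 2.3853 × 16.7950 = 20.0306.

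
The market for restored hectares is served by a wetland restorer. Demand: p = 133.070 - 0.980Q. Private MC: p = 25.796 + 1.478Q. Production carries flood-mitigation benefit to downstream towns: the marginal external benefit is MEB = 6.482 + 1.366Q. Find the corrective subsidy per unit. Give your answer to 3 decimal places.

Social marginal cost = private MC − MEB = 19.314 + 0.112Q.
Set SMC = demand: 19.314 + 0.112Q = 133.070 - 0.980Q → Q* = 104.1722.
The Pigouvian subsidy equals MEB at Q*: 6.482 + 1.366×104.1722 = 148.7812.

subsidy = 148.781 per unit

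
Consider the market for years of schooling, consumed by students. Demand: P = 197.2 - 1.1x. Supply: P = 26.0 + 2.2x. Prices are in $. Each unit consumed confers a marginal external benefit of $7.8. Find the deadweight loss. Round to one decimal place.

DWL = $9.2

Market equilibrium (private): 26.0 + 2.2x = 197.2 - 1.1x → x_m = 51.8788.
Social marginal benefit = demand + MEB = 205.0 - 1.1x.
Set SMB = MC: 205.0 - 1.1x = 26.0 + 2.2x → x* = 54.2424.
The loss is the area between SMB and MC from x* to x_m; with linear curves that's a triangle of height MEB(x_m).
DWL = ½ × 2.3636 × 7.8000 = 9.2180.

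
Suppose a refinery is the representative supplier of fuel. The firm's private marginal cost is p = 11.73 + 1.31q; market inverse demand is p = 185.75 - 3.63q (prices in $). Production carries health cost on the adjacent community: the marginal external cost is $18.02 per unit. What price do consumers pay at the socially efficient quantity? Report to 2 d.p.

P = $71.12

Social marginal cost = private MC + MEC = 29.75 + 1.31q.
Set SMC = demand: 29.75 + 1.31q = 185.75 - 3.63q → q* = 31.5789.
Consumer price on the demand curve at q*: 185.75 − 3.63×31.5789 = 71.1186.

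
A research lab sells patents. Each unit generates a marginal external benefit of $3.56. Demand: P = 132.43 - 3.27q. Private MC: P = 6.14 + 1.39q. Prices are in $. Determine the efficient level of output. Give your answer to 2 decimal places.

q* = 27.86

Social marginal cost = private MC − MEB = 2.58 + 1.39q.
Set SMC = demand: 2.58 + 1.39q = 132.43 - 3.27q → q* = 27.8648.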